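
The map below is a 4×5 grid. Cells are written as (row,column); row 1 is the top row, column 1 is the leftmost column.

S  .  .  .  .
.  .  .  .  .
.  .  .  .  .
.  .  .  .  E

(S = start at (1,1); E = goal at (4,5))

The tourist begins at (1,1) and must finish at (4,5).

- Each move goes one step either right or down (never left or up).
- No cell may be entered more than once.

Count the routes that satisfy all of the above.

A right/down-only route from (1,1) to (4,5) makes exactly 3 down-moves and 4 right-moves in some order.
With no other constraints that would be C(7,3) = 35 routes.
That gives 35 routes.

35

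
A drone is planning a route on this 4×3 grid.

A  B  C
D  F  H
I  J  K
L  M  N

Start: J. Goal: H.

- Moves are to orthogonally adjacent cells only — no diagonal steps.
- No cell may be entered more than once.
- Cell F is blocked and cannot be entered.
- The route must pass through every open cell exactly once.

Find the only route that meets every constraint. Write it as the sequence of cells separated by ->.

Need to visit all 11 open cells exactly once, starting at J and ending at H.
Cell C has only two open neighbours (H and B), so the path must pass straight through it: one of those is the cell it's entered from and the other is where it exits.
Route from J: right to K, down to N, 2× left (reaching L), 3× up (reaching A), 2× right (reaching C), down to H — 10 moves in all.
Check: all 11 open cells covered.

J -> K -> N -> M -> L -> I -> D -> A -> B -> C -> H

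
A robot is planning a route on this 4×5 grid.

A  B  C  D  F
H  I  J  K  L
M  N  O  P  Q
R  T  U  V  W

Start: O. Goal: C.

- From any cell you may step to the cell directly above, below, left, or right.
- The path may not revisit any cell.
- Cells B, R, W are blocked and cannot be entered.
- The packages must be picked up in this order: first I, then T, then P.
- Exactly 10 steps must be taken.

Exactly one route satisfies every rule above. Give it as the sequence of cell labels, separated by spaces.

The waypoints must appear in the order I, T, P, with no cell reused.
Route from O: up 1 to J, left 1 to I, down 2 to T, right 2 to V, up 3 to D, left 1 to C — 10 moves in all.
Check: order respected (I at step 2, T at step 4, P at step 7); 10 moves as required.

O J I N T U V P K D C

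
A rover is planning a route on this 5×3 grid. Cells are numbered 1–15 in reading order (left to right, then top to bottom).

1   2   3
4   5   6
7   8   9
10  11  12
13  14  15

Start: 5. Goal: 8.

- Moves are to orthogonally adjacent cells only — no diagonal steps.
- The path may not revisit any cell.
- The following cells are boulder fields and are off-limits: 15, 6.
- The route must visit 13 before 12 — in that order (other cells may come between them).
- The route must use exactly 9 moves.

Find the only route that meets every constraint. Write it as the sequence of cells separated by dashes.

5 - 4 - 7 - 10 - 13 - 14 - 11 - 12 - 9 - 8

The waypoints must appear in the order 13, 12, with no cell reused.
Route from 5: left to 4, 3× down (reaching 13), right to 14, up to 11, right to 12, up to 9, left to 8 — 9 moves in all.
Check: order respected (13 at step 4, 12 at step 7); 9 moves as required.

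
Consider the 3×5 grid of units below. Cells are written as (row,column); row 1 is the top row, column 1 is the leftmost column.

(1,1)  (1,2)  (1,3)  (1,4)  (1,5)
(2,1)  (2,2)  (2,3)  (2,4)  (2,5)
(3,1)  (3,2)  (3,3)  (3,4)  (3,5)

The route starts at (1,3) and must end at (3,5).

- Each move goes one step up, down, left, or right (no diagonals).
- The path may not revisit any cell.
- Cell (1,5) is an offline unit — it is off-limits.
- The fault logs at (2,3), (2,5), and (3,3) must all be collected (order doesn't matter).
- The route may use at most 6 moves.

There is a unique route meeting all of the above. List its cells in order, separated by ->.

The budget equals the shortest possible length, so every move has to be on a shortest route through the required cells.
Route from (1,3): 2× down (reaching (3,3)), right to (3,4), up to (2,4), right to (2,5), down to (3,5) — 6 moves in all.
Check: all required cells visited; 6 ≤ 6 moves.

(1,3) -> (2,3) -> (3,3) -> (3,4) -> (2,4) -> (2,5) -> (3,5)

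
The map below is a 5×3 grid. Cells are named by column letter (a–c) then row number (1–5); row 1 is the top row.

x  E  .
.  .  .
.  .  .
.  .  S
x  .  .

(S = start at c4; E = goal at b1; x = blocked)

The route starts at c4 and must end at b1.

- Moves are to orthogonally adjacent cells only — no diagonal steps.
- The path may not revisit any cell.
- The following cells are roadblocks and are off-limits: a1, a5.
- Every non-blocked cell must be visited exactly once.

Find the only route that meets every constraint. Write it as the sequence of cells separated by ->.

Need to visit all 13 open cells exactly once, starting at c4 and ending at b1.
Cell b5 has only two open neighbours (b4 and c5), so the path must pass straight through it: one of those is the cell it's entered from and the other is where it exits.
Route from c4: down to c5, left to b5, up to b4, left to a4, 2× up (reaching a2), right to b2, down to b3, right to c3, 2× up (reaching c1), left to b1 — 12 moves in all.
Check: all 13 open cells covered.

c4 -> c5 -> b5 -> b4 -> a4 -> a3 -> a2 -> b2 -> b3 -> c3 -> c2 -> c1 -> b1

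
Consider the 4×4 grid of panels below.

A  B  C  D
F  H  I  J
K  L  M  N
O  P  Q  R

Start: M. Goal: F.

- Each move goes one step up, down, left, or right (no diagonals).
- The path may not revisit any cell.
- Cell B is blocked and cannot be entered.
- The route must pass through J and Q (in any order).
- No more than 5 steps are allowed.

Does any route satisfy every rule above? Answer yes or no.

no

Even ignoring the no-revisit rule, getting from M to F, taking the cheapest ordering M → Q → J → F needs at least 1 + 3 + 3 = 7 moves (Manhattan distance per leg), which exceeds the 5-move limit.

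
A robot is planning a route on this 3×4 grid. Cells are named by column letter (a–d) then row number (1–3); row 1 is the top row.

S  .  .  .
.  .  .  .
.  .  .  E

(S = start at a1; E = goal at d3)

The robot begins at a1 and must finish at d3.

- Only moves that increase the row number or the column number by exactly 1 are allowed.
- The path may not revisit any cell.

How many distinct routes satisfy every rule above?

10

A right/down-only route from a1 to d3 makes exactly 2 down-moves and 3 right-moves in some order.
With no other constraints that would be C(5,2) = 10 routes.
That gives 10 routes.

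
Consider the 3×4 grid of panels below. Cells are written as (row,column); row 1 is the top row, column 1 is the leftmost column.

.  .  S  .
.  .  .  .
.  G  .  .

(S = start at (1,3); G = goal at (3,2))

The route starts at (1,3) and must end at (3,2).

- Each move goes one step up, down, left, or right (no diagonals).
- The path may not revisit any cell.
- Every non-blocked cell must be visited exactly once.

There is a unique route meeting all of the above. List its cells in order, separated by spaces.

(1,3) (1,4) (2,4) (3,4) (3,3) (2,3) (2,2) (1,2) (1,1) (2,1) (3,1) (3,2)

Need to visit all 12 open cells exactly once, starting at (1,3) and ending at (3,2).
Route from (1,3): right 1 to (1,4), down 2 to (3,4), left 1 to (3,3), up 1 to (2,3), left 1 to (2,2), up 1 to (1,2), left 1 to (1,1), down 2 to (3,1), right 1 to (3,2) — 11 moves in all.
Check: all 12 open cells covered.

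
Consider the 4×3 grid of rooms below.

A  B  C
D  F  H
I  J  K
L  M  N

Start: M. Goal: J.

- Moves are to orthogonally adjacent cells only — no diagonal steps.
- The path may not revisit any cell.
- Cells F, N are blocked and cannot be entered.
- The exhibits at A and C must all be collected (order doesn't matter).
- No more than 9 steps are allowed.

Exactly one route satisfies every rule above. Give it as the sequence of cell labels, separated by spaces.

M L I D A B C H K J

Any route must reach A and C and still end at J within 9 moves, so the order of the required stops is forced.
Route from M: left 1 to L, up 3 to A, right 2 to C, down 2 to K, left 1 to J — 9 moves in all.
Check: all required cells visited; 9 ≤ 9 moves.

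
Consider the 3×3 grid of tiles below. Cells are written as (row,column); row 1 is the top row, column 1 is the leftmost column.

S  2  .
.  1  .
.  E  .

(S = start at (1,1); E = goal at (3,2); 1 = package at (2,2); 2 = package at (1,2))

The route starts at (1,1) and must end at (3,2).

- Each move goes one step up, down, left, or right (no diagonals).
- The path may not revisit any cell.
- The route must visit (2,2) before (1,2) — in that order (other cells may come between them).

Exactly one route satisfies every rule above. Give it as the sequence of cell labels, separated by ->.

(1,1) -> (2,1) -> (2,2) -> (1,2) -> (1,3) -> (2,3) -> (3,3) -> (3,2)

The waypoints must appear in the order (2,2), (1,2), with no cell reused.
Route from (1,1): down to (2,1), right to (2,2), up to (1,2), right to (1,3), 2× down (reaching (3,3)), left to (3,2) — 7 moves in all.
Check: order respected (1 at step 2, 2 at step 3).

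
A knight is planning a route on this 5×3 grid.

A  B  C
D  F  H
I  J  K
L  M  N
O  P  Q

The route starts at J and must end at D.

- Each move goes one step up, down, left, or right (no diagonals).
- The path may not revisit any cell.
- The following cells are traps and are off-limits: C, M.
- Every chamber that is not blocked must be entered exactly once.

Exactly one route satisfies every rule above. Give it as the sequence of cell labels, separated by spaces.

J I L O P Q N K H F B A D

Need to visit all 13 open cells exactly once, starting at J and ending at D.
Cell L has only two open neighbours (I and O), so the path must pass straight through it: one of those is the cell it's entered from and the other is where it exits.
Route from J: left to I, 2× down (reaching O), 2× right (reaching Q), 3× up (reaching H), left to F, up to B, left to A, down to D — 12 moves in all.
Check: all 13 open cells covered.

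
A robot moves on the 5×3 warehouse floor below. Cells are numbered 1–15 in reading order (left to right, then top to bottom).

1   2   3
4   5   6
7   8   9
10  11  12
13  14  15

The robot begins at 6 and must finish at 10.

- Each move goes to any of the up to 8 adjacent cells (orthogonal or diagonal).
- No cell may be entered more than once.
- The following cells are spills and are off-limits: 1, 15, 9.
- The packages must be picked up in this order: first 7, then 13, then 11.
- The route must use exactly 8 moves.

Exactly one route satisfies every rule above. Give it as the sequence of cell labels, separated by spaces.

6 5 7 8 12 14 13 11 10

The waypoints must appear in the order 7, 13, 11, with no cell reused.
Route from 6: left to 5, down-left to 7, right to 8, down-right to 12, down-left to 14, left to 13, up-right to 11, left to 10 — 8 moves in all.
Check: order respected (7 at step 2, 13 at step 6, 11 at step 7); 8 moves as required.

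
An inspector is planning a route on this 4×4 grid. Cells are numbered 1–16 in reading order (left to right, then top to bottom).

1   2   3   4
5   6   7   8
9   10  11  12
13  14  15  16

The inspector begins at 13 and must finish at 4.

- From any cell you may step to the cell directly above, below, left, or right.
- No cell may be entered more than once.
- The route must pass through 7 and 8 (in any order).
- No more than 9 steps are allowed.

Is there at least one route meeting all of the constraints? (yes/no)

One route that works: 13 → 9 → 5 → 6 → 7 → 8 → 4.

yes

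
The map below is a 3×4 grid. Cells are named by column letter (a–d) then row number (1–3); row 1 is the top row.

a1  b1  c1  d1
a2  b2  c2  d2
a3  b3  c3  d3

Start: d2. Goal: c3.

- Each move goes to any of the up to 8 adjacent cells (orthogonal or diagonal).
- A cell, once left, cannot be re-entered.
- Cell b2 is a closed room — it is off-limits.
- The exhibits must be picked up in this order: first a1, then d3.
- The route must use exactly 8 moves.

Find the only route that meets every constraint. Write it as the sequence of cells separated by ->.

The waypoints must appear in the order a1, d3, with no cell reused.
Route from d2: up-left 1 to c1, left 2 to a1, down 1 to a2, down-right 1 to b3, up-right 1 to c2, down-right 1 to d3, left 1 to c3 — 8 moves in all.
Check: order respected (a1 at step 3, d3 at step 7); 8 moves as required.

d2 -> c1 -> b1 -> a1 -> a2 -> b3 -> c2 -> d3 -> c3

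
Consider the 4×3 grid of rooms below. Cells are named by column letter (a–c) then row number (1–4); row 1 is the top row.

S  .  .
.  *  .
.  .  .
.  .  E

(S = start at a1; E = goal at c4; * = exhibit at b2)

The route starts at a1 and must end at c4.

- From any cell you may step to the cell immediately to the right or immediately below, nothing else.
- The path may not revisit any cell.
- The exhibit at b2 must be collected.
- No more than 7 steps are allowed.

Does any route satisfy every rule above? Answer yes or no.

yes

One route that works: a1 → a2 → b2 → b3 → b4 → c4.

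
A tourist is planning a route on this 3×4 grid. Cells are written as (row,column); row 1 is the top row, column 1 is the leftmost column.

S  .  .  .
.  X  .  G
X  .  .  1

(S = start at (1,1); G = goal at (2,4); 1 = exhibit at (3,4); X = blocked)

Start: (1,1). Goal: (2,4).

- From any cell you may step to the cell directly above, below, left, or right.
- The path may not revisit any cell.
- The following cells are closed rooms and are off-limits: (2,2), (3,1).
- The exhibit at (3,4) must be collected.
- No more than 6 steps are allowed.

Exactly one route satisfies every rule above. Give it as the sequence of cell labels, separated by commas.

(1,1), (1,2), (1,3), (2,3), (3,3), (3,4), (2,4)

The budget equals the shortest possible length, so every move has to be on a shortest route through the required cells.
Route from (1,1): right 2 to (1,3), down 2 to (3,3), right 1 to (3,4), up 1 to (2,4) — 6 moves in all.
Check: all required cells visited; 6 ≤ 6 moves.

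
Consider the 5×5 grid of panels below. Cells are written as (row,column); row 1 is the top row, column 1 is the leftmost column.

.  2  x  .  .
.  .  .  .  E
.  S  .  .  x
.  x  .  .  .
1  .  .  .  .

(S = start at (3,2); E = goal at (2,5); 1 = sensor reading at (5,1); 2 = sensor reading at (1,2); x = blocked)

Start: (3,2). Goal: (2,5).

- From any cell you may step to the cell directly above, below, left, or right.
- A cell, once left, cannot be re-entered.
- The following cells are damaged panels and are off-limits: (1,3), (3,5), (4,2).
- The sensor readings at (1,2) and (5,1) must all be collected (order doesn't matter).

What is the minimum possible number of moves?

Any route passes through (1,2) and (5,1) in some order between (3,2) and (2,5). Summing Manhattan distances along each leg and taking the cheapest ordering ((3,2) → (5,1) → (1,2) → (2,5)) gives a lower bound of 3 + 5 + 4 = 12 moves.
The shortest route satisfying every rule uses 14 moves: (3,2) → (2,2) → (1,2) → (1,1) → (2,1) → (3,1) → (4,1) → (5,1) → (5,2) → (5,3) → (4,3) → (3,3) → (2,3) → (2,4) → (2,5).
The bound of 12 isn't tight here; checking systematically, no route of length 12 through 13 satisfies every constraint, so 14 is the minimum.

14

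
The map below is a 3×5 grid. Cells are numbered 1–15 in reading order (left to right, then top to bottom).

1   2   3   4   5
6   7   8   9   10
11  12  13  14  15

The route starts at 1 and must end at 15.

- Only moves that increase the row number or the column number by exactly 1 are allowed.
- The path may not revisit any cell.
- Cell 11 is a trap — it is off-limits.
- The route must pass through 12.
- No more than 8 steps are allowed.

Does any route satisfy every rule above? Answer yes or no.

One route that works: 1 → 6 → 7 → 12 → 13 → 14 → 15.

yes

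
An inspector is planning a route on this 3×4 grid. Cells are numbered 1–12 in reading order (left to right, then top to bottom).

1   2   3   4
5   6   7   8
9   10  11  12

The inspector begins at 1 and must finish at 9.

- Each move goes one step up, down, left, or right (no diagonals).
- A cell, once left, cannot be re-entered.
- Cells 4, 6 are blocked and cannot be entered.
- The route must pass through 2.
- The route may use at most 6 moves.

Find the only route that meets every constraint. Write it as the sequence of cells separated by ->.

Any route must reach 2 and still end at 9 within 6 moves, so the order of the required stops is forced.
Route from 1: 2× right (reaching 3), 2× down (reaching 11), 2× left (reaching 9) — 6 moves in all.
Check: all required cells visited; 6 ≤ 6 moves.

1 -> 2 -> 3 -> 7 -> 11 -> 10 -> 9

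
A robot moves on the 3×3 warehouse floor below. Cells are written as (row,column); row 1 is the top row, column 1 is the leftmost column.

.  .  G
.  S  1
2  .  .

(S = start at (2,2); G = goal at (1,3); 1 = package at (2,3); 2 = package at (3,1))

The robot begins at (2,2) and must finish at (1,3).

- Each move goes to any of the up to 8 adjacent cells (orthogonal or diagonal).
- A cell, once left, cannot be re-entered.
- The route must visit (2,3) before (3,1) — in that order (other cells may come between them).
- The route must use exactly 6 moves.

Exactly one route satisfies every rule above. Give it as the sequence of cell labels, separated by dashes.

The waypoints must appear in the order (2,3), (3,1), with no cell reused.
Route from (2,2): right 1 to (2,3), down-left 1 to (3,2), left 1 to (3,1), up 1 to (2,1), up-right 1 to (1,2), right 1 to (1,3) — 6 moves in all.
Check: order respected (1 at step 1, 2 at step 3); 6 moves as required.

(2,2) - (2,3) - (3,2) - (3,1) - (2,1) - (1,2) - (1,3)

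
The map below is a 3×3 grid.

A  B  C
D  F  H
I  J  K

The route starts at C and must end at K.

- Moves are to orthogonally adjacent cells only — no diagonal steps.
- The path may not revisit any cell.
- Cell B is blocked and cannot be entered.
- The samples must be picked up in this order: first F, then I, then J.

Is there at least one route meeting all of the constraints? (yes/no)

yes

One route that works: C → H → F → D → I → J → K.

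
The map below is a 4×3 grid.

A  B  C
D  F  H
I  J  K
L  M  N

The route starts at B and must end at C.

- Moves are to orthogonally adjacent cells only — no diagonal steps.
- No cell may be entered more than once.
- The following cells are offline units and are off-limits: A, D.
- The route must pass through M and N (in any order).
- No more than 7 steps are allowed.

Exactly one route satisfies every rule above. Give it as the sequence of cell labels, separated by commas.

B, F, J, M, N, K, H, C

The 7-move cap with required stops at M, N leaves no slack for detours.
Route from B: 3× down (reaching M), right to N, 3× up (reaching C) — 7 moves in all.
Check: all required cells visited; 7 ≤ 7 moves.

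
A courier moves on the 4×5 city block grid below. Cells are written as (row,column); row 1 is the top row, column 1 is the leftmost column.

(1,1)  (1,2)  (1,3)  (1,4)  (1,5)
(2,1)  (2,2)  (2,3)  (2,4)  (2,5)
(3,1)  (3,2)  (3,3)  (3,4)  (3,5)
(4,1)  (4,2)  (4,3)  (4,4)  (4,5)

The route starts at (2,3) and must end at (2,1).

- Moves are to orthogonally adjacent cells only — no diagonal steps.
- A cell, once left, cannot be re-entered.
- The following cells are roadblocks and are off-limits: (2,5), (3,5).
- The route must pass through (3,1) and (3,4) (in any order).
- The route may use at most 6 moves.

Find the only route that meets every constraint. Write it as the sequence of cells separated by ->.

The budget equals the shortest possible length, so every move has to be on a shortest route through the required cells.
Route from (2,3): right to (2,4), down to (3,4), 3× left (reaching (3,1)), up to (2,1) — 6 moves in all.
Check: all required cells visited; 6 ≤ 6 moves.

(2,3) -> (2,4) -> (3,4) -> (3,3) -> (3,2) -> (3,1) -> (2,1)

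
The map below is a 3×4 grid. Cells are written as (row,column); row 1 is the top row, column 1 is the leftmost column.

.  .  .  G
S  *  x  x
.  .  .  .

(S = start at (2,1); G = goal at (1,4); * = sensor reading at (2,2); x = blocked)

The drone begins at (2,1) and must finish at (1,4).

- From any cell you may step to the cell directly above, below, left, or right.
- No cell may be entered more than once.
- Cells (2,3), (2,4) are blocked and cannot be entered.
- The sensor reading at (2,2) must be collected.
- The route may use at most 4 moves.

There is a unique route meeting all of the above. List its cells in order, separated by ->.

(2,1) -> (2,2) -> (1,2) -> (1,3) -> (1,4)

The 4-move cap with required stops at (2,2) leaves no slack for detours.
Route from (2,1): right 1 to (2,2), up 1 to (1,2), right 2 to (1,4) — 4 moves in all.
Check: all required cells visited; 4 ≤ 4 moves.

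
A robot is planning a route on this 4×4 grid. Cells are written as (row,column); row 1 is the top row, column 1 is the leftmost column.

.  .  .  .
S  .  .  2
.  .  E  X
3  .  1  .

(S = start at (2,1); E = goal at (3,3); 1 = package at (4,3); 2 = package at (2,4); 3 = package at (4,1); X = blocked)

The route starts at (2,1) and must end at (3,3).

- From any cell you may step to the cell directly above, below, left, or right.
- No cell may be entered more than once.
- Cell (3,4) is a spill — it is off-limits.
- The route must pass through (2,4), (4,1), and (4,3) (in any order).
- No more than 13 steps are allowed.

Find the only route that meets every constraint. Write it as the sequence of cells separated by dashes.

(2,1) - (1,1) - (1,2) - (1,3) - (1,4) - (2,4) - (2,3) - (2,2) - (3,2) - (3,1) - (4,1) - (4,2) - (4,3) - (3,3)

The 13-move cap with required stops at (2,4), (4,1), (4,3) leaves no slack for detours.
Route from (2,1): up 1 to (1,1), right 3 to (1,4), down 1 to (2,4), left 2 to (2,2), down 1 to (3,2), left 1 to (3,1), down 1 to (4,1), right 2 to (4,3), up 1 to (3,3) — 13 moves in all.
Check: all required cells visited; 13 ≤ 13 moves.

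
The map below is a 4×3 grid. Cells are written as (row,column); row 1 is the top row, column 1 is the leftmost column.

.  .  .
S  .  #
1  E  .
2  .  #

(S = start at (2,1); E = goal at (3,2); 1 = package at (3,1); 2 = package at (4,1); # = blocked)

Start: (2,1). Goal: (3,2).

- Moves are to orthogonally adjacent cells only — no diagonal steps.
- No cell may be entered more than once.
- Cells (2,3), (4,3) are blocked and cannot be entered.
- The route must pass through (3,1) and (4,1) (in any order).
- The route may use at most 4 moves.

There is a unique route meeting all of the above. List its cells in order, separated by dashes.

(2,1) - (3,1) - (4,1) - (4,2) - (3,2)

The budget equals the shortest possible length, so every move has to be on a shortest route through the required cells.
Route from (2,1): 2× down (reaching (4,1)), right to (4,2), up to (3,2) — 4 moves in all.
Check: all required cells visited; 4 ≤ 4 moves.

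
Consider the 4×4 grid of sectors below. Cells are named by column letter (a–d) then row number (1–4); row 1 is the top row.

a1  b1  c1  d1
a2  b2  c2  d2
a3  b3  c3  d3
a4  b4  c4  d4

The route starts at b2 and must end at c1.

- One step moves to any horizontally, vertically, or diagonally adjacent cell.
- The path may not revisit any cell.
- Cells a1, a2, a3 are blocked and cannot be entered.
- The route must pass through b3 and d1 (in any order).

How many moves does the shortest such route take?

4

Any route passes through b3 and d1 in some order between b2 and c1. Summing Chebyshev distances along each leg and taking the cheapest ordering (b2 → b3 → d1 → c1) gives a lower bound of 1 + 2 + 1 = 4 moves.
A route of 4 moves achieves this: b2 → b3 → c2 → d1 → c1.
Since 4 matches the lower bound, it is optimal.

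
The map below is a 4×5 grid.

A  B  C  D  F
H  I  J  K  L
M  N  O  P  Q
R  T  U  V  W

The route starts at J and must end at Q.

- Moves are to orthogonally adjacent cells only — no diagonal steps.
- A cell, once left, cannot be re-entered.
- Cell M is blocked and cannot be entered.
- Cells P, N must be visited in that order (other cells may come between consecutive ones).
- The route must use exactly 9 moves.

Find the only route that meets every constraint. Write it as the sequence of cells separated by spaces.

J K P O N T U V W Q

The waypoints must appear in the order P, N, with no cell reused.
Route from J: right to K, down to P, 2× left (reaching N), down to T, 3× right (reaching W), up to Q — 9 moves in all.
Check: order respected (P at step 2, N at step 4); 9 moves as required.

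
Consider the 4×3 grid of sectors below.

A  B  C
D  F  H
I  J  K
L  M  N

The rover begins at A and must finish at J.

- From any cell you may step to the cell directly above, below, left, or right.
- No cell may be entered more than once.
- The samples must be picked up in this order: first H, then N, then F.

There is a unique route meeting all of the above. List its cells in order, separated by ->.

The waypoints must appear in the order H, N, F, with no cell reused.
Route from A: right 2 to C, down 3 to N, left 2 to L, up 2 to D, right 1 to F, down 1 to J — 11 moves in all.
Check: order respected (H at step 3, N at step 5, F at step 10).

A -> B -> C -> H -> K -> N -> M -> L -> I -> D -> F -> J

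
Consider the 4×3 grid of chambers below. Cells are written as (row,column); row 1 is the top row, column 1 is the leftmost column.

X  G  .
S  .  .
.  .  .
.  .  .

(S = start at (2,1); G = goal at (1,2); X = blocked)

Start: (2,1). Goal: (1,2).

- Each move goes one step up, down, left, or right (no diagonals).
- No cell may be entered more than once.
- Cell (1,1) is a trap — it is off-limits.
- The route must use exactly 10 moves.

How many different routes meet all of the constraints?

2

Need simple routes of exactly 10 moves from (2,1) to (1,2) (Manhattan distance 2, so 4 moves are spent on a detour and 4 undoing it).
Enumerating: (2,1) (3,1) (4,1) (4,2) (4,3) (3,3) (3,2) (2,2) (2,3) (1,3) (1,2) | (2,1) (2,2) (3,2) (3,1) (4,1) (4,2) (4,3) (3,3) (2,3) (1,3) (1,2).
That gives 2 routes.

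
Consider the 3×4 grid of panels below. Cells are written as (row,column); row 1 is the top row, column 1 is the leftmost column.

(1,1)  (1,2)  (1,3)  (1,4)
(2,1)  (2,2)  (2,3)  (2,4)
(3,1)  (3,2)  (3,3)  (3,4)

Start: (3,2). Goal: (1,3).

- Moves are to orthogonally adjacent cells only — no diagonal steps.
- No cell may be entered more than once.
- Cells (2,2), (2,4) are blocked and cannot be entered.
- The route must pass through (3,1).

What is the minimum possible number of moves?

5

Any route passes through (3,1) somewhere between (3,2) and (1,3). Summing Manhattan distances along the two legs ((3,2) → (3,1) → (1,3)) gives a lower bound of 1 + 4 = 5 moves.
A route of 5 moves achieves this: (3,2) → (3,1) → (2,1) → (1,1) → (1,2) → (1,3).
Since 5 matches the lower bound, it is optimal.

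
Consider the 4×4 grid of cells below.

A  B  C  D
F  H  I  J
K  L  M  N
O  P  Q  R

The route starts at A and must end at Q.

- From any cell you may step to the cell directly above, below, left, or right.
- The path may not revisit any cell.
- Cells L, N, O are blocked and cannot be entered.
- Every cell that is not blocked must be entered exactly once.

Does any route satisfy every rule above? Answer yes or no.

no

Cell K has only one open neighbour but is neither the start nor the goal, so a Hamiltonian route would have to both enter and leave it through the same neighbour — impossible without revisiting.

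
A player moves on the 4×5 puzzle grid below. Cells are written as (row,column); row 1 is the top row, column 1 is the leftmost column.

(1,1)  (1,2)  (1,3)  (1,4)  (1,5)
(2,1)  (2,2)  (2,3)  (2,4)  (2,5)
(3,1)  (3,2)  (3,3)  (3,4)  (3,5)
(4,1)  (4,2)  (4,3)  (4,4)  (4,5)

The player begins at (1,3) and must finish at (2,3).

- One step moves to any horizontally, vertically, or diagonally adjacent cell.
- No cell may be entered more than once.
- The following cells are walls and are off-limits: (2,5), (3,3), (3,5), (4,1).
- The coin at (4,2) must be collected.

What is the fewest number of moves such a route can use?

Any route passes through (4,2) somewhere between (1,3) and (2,3). Summing Chebyshev distances along the two legs ((1,3) → (4,2) → (2,3)) gives a lower bound of 3 + 2 = 5 moves.
A route of 5 moves achieves this: (1,3) → (2,2) → (3,1) → (4,2) → (3,2) → (2,3).
Since 5 matches the lower bound, it is optimal.

5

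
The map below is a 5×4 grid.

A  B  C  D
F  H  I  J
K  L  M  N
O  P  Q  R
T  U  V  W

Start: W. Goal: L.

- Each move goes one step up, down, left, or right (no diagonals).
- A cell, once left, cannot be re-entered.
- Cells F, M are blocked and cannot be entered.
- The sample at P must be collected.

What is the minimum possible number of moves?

Any route passes through P somewhere between W and L. Summing Manhattan distances along the two legs (W → P → L) gives a lower bound of 3 + 1 = 4 moves.
A route of 4 moves achieves this: W → R → Q → P → L.
Since 4 matches the lower bound, it is optimal.

4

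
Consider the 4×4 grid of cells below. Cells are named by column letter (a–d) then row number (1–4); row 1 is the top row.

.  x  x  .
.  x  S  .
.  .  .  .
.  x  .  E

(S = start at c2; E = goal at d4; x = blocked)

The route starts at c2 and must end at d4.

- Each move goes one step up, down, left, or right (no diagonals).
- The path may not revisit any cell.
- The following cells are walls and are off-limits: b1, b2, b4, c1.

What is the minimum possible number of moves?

3

The Manhattan distance from c2 to d4 is |2−4| + |3−4| = 3, so at least 3 moves are needed.
A route of 3 moves achieves this: c2 → c3 → c4 → d4.
Since 3 matches the lower bound, it is optimal.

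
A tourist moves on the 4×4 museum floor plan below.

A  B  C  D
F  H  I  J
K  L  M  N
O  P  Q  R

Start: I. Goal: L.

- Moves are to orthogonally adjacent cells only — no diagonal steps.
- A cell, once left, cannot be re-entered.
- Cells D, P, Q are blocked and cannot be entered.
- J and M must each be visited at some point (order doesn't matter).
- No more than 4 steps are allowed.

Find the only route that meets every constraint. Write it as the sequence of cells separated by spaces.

The 4-move cap with required stops at J, M leaves no slack for detours.
Route from I: right 1 to J, down 1 to N, left 2 to L — 4 moves in all.
Check: all required cells visited; 4 ≤ 4 moves.

I J N M L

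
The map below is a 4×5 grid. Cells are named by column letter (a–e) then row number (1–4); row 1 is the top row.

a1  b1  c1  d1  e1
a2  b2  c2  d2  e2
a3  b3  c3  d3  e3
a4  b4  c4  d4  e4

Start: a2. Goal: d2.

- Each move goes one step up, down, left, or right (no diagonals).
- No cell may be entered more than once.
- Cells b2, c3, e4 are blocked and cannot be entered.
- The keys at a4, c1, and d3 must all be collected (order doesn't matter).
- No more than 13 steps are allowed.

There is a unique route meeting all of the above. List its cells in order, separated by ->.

a2 -> a3 -> a4 -> b4 -> c4 -> d4 -> d3 -> e3 -> e2 -> e1 -> d1 -> c1 -> c2 -> d2

The budget equals the shortest possible length, so every move has to be on a shortest route through the required cells.
Route from a2: down 2 to a4, right 3 to d4, up 1 to d3, right 1 to e3, up 2 to e1, left 2 to c1, down 1 to c2, right 1 to d2 — 13 moves in all.
Check: all required cells visited; 13 ≤ 13 moves.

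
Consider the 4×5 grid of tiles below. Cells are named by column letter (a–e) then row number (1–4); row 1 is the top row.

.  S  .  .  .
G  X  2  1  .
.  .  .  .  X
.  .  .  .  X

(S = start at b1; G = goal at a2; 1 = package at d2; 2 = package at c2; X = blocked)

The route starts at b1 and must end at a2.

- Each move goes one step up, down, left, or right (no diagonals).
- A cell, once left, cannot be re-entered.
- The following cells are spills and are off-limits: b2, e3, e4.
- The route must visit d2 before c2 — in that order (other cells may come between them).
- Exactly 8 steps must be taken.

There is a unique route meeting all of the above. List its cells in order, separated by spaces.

The waypoints must appear in the order d2, c2, with no cell reused.
Route from b1: right 2 to d1, down 1 to d2, left 1 to c2, down 1 to c3, left 2 to a3, up 1 to a2 — 8 moves in all.
Check: order respected (1 at step 3, 2 at step 4); 8 moves as required.

b1 c1 d1 d2 c2 c3 b3 a3 a2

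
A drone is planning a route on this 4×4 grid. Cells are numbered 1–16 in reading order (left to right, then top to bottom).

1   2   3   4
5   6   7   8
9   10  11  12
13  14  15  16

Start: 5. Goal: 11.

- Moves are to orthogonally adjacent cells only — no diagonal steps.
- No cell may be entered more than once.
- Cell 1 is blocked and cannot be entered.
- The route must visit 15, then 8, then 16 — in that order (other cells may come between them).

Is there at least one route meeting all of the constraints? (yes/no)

Ignoring the required order, 34 revisit-free routes from 5 to 11 pass through all of 15, 8, and 16; the waypoint orders that occur are 8 → 16 → 15 (20); 15 → 16 → 8 (14) — never 15 → 8 → 16.

no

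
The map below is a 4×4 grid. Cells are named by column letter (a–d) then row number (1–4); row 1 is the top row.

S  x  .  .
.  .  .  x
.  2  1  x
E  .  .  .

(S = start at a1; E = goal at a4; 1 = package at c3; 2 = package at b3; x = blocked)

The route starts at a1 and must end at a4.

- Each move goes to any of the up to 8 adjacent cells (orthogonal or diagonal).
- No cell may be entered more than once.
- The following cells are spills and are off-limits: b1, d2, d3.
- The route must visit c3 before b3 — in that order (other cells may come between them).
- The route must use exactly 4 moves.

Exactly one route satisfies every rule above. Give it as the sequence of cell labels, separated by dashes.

a1 - b2 - c3 - b3 - a4

The waypoints must appear in the order c3, b3, with no cell reused.
Route from a1: down-right 2 to c3, left 1 to b3, down-left 1 to a4 — 4 moves in all.
Check: order respected (1 at step 2, 2 at step 3); 4 moves as required.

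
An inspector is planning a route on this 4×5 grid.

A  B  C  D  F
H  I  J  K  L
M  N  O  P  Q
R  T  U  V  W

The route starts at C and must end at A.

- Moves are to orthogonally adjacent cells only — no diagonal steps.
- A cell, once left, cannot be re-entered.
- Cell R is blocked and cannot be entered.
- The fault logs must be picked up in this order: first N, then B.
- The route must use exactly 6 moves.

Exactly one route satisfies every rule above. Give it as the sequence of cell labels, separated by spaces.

The waypoints must appear in the order N, B, with no cell reused.
Route from C: down 2 to O, left 1 to N, up 2 to B, left 1 to A — 6 moves in all.
Check: order respected (N at step 3, B at step 5); 6 moves as required.

C J O N I B A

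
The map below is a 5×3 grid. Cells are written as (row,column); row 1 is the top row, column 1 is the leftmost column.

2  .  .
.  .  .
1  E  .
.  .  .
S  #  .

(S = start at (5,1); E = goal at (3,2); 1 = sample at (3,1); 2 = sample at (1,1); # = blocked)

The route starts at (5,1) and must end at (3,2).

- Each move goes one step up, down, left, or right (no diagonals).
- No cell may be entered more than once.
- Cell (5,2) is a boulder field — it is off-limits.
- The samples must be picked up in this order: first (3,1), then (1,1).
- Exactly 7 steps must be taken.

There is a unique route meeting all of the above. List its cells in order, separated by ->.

The waypoints must appear in the order (3,1), (1,1), with no cell reused.
Route from (5,1): up 4 to (1,1), right 1 to (1,2), down 2 to (3,2) — 7 moves in all.
Check: order respected (1 at step 2, 2 at step 4); 7 moves as required.

(5,1) -> (4,1) -> (3,1) -> (2,1) -> (1,1) -> (1,2) -> (2,2) -> (3,2)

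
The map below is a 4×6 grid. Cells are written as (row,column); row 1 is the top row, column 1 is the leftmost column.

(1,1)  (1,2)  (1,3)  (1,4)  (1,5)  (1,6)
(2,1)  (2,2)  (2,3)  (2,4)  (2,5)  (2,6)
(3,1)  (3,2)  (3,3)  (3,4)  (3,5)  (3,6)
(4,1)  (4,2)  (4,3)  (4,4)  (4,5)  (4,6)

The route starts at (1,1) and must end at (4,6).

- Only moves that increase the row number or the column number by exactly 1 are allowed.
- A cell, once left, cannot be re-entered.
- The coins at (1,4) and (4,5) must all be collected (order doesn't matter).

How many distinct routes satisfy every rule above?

A right/down-only route from (1,1) to (4,6) makes exactly 3 down-moves and 5 right-moves in some order.
With no other constraints that would be C(8,3) = 56 routes.
A monotone route can only reach the required cells in the order (1,4), (4,5), so split there and multiply the segment counts: (1,1)→(1,4): 1; (1,4)→(4,5): 4; (4,5)→(4,6): 1; product = 4.
That gives 4 routes.

4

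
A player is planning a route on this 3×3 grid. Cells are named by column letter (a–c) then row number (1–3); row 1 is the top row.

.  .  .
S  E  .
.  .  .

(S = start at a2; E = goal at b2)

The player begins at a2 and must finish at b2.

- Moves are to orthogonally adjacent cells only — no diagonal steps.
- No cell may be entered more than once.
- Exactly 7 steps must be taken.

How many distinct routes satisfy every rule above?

2

Need simple routes of exactly 7 moves from a2 to b2 (Manhattan distance 1, so 3 moves are spent on a detour and 3 undoing it).
Enumerating: a2 a1 b1 c1 c2 c3 b3 b2 | a2 a3 b3 c3 c2 c1 b1 b2.
That gives 2 routes.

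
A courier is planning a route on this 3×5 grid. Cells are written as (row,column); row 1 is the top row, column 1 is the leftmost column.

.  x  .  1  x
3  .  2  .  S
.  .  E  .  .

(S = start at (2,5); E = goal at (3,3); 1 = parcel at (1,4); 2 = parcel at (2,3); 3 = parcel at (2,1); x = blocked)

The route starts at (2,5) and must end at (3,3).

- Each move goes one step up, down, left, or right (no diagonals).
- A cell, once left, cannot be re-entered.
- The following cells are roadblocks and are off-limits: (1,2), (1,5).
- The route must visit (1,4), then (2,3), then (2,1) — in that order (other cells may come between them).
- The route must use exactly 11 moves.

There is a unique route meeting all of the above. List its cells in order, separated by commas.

(2,5), (3,5), (3,4), (2,4), (1,4), (1,3), (2,3), (2,2), (2,1), (3,1), (3,2), (3,3)

The waypoints must appear in the order (1,4), (2,3), (2,1), with no cell reused.
Route from (2,5): down 1 to (3,5), left 1 to (3,4), up 2 to (1,4), left 1 to (1,3), down 1 to (2,3), left 2 to (2,1), down 1 to (3,1), right 2 to (3,3) — 11 moves in all.
Check: order respected (1 at step 4, 2 at step 6, 3 at step 8); 11 moves as required.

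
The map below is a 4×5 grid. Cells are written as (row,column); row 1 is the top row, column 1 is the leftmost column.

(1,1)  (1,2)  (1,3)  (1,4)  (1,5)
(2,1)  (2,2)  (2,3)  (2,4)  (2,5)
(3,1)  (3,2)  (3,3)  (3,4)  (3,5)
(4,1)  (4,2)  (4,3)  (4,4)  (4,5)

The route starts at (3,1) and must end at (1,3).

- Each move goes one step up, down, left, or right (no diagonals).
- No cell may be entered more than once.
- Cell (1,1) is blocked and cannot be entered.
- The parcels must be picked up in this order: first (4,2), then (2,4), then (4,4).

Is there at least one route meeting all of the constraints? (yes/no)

yes

One route that works: (3,1) → (4,1) → (4,2) → (3,2) → (2,2) → (2,3) → (2,4) → (3,4) → (4,4) → (4,5) → (3,5) → (2,5) → (1,5) → (1,4) → (1,3).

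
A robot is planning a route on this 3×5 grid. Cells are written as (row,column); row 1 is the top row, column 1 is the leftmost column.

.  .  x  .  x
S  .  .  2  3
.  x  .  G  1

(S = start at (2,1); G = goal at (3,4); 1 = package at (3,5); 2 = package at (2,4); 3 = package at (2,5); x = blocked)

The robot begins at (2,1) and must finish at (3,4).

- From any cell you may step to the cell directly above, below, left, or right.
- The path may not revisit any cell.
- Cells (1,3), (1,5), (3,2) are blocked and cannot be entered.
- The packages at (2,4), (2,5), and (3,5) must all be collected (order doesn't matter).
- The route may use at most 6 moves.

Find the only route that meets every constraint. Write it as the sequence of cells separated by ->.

(2,1) -> (2,2) -> (2,3) -> (2,4) -> (2,5) -> (3,5) -> (3,4)

Any route must reach (2,4), (2,5), and (3,5) and still end at (3,4) within 6 moves, so the order of the required stops is forced.
Route from (2,1): 4× right (reaching (2,5)), down to (3,5), left to (3,4) — 6 moves in all.
Check: all required cells visited; 6 ≤ 6 moves.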